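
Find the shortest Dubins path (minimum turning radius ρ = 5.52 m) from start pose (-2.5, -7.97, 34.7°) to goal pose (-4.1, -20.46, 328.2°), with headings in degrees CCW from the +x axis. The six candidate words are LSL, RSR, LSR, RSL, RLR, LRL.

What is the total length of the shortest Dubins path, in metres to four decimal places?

41.3917 m

Let ψ = atan2(Δy, Δx) = atan2(-12.49, -1.60) = -97.3000° be the start→goal bearing.
Normalize: d = |goal − start| / ρ = 12.592065/5.52 = 2.281171, α = (θ_start − ψ) mod 360° = 132.0000° = 2.303834 rad, β = (θ_goal − ψ) mod 360° = 65.5000° = 1.143190 rad.
Common terms: sin α = 0.743145, cos α = -0.669130, sin β = 0.909961, cos β = 0.414694, cos(α−β) = 0.398749, d² = 5.203742. Work in radians in the unit-radius frame; every candidate has L = ρ·(t + p + q).
LSL: p² = 2 + d² − 2cos(α−β) + 2d(sin α − sin β) = 5.645172; p = √p² = 2.375957; φ = atan2(cos β − cos α, d + sin α − sin β) = 0.473679 rad; t = (φ − α) mod 2π = 4.453030 rad, q = (β − φ) mod 2π = 0.669511 rad → L = 5.52·(4.453030 + 2.375957 + 0.669511) = 5.52·7.498499 = 41.391712 m
RSR: p² = 2 + d² − 2cos(α−β) + 2d(sin β − sin α) = 7.167315; p = √p² = 2.677184; φ = atan2(cos α − cos β, d − sin α + sin β) = -0.416801 rad; t = (α − φ) mod 2π = 2.720635 rad, q = (φ − β) mod 2π = 4.723194 rad → L = 5.52·(2.720635 + 2.677184 + 4.723194) = 5.52·10.121013 = 55.867994 m
LSR: p² = d² − 2 + 2cos(α−β) + 2d(sin α + sin β) = 11.543277; p = √p² = 3.397540; φ = atan2(−cos α − cos β, d + sin α + sin β) − atan2(−2, p) = 0.596622 rad; t = (φ − α) mod 2π = 4.575973 rad, q = (φ − β) mod 2π = 5.736617 rad → L = 5.52·(4.575973 + 3.397540 + 5.736617) = 5.52·13.710131 = 75.679921 m
RSL: p² = d² − 2 + 2cos(α−β) − 2d(sin α + sin β) = -3.540796 < 0 → infeasible
RLR: c = (6 − d² + 2cos(α−β) + 2d(sin α − sin β))/8 = 0.104086; p = 2π − arccos c = 4.816663 rad; φ = atan2(cos α − cos β, d − sin α + sin β) = -0.416801 rad; t = (α − φ + p/2) mod 2π = 5.128967 rad, q = (α − β − t + p) mod 2π = 0.848341 rad → L = 5.52·(5.128967 + 4.816663 + 0.848341) = 5.52·10.793971 = 59.582719 m
LRL: c = (6 − d² + 2cos(α−β) − 2d(sin α − sin β))/8 = 0.294353; p = 2π − arccos c = 5.011168 rad; φ = atan2(cos β − cos α, d + sin α − sin β) = 0.473679 rad; t = (φ − α + p/2) mod 2π = 0.675429 rad, q = (β − α − t + p) mod 2π = 3.175095 rad → L = 5.52·(0.675429 + 5.011168 + 3.175095) = 5.52·8.861692 = 48.916539 m
Shortest: LSL with L = 41.391712 m ≈ 41.3917 m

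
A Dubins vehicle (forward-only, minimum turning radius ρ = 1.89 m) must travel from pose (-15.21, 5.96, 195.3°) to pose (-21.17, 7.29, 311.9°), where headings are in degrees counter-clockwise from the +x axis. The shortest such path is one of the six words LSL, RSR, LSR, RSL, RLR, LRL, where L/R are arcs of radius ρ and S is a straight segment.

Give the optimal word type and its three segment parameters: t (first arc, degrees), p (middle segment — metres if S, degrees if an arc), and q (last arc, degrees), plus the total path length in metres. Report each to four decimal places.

Let ψ = atan2(Δy, Δx) = atan2(1.33, -5.96) = 167.4203° be the start→goal bearing.
Normalize: d = |goal − start| / ρ = 6.106595/1.89 = 3.231003, α = (θ_start − ψ) mod 360° = 27.8797° = 0.486592 rad, β = (θ_goal − ψ) mod 360° = 144.4797° = 2.521646 rad.
Common terms: sin α = 0.467617, cos α = 0.883931, sin β = 0.580991, cos β = -0.813910, cos(α−β) = -0.447759, d² = 10.439377. Work in radians in the unit-radius frame; every candidate has L = ρ·(t + p + q).
LSL: p² = 2 + d² − 2cos(α−β) + 2d(sin α − sin β) = 12.602266; p = √p² = 3.549967; φ = atan2(cos β − cos α, d + sin α − sin β) = -0.498683 rad; t = (φ − α) mod 2π = 5.297910 rad, q = (β − φ) mod 2π = 3.020330 rad → L = 1.89·(5.297910 + 3.549967 + 3.020330) = 1.89·11.868206 = 22.430910 m
RSR: p² = 2 + d² − 2cos(α−β) + 2d(sin β − sin α) = 14.067525; p = √p² = 3.750670; φ = atan2(cos α − cos β, d − sin α + sin β) = 0.469765 rad; t = (α − φ) mod 2π = 0.016827 rad, q = (φ − β) mod 2π = 4.231304 rad → L = 1.89·(0.016827 + 3.750670 + 4.231304) = 1.89·7.998801 = 15.117735 m
LSR: p² = d² − 2 + 2cos(α−β) + 2d(sin α + sin β) = 14.319970; p = √p² = 3.784174; φ = atan2(−cos α − cos β, d + sin α + sin β) − atan2(−2, p) = 0.469840 rad; t = (φ − α) mod 2π = 6.266433 rad, q = (φ − β) mod 2π = 4.231379 rad → L = 1.89·(6.266433 + 3.784174 + 4.231379) = 1.89·14.281985 = 26.992952 m
RSL: p² = d² − 2 + 2cos(α−β) − 2d(sin α + sin β) = 0.767749; p = √p² = 0.876213; φ = atan2(cos α + cos β, d − sin α − sin β) − atan2(2, p) = -1.125803 rad; t = (α − φ) mod 2π = 1.612396 rad, q = (β − φ) mod 2π = 3.647450 rad → L = 1.89·(1.612396 + 0.876213 + 3.647450) = 1.89·6.136058 = 11.597149 m
RLR: c = (6 − d² + 2cos(α−β) + 2d(sin α − sin β))/8 = -0.758441; p = 2π − arccos c = 3.851472 rad; φ = atan2(cos α − cos β, d − sin α + sin β) = 0.469765 rad; t = (α − φ + p/2) mod 2π = 1.942563 rad, q = (α − β − t + p) mod 2π = 6.157040 rad → L = 1.89·(1.942563 + 3.851472 + 6.157040) = 1.89·11.951075 = 22.587532 m
LRL: c = (6 − d² + 2cos(α−β) − 2d(sin α − sin β))/8 = -0.575283; p = 2π − arccos c = 4.099439 rad; φ = atan2(cos β − cos α, d + sin α − sin β) = -0.498683 rad; t = (φ − α + p/2) mod 2π = 1.064444 rad, q = (β − α − t + p) mod 2π = 5.070049 rad → L = 1.89·(1.064444 + 4.099439 + 5.070049) = 1.89·10.233931 = 19.342130 m
Shortest: RSL with L = 11.597149 m ≈ 11.5971 m
Convert RSL to answer units (arcs ×180/π): t = 1.612396·180/π = 92.3835°, p = ρ·p = 1.89·0.876213 = 1.6560 m, q = 3.647450·180/π = 208.9835°, L = 11.5971 m.

RSL: t = 92.3835°, p = 1.6560 m, q = 208.9835°, L = 11.5971 m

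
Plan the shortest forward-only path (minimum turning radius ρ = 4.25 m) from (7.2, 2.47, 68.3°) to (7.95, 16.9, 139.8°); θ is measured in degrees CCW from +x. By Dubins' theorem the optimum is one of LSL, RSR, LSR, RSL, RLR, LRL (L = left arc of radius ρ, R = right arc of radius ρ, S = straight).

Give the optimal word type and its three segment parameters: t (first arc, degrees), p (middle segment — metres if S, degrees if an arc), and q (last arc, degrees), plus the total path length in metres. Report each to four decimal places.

Let ψ = atan2(Δy, Δx) = atan2(14.43, 0.75) = 87.0247° be the start→goal bearing.
Normalize: d = |goal − start| / ρ = 14.449477/4.25 = 3.399877, α = (θ_start − ψ) mod 360° = 341.2753° = 5.956377 rad, β = (θ_goal − ψ) mod 360° = 52.7753° = 0.921102 rad.
Common terms: sin α = -0.321022, cos α = 0.947072, sin β = 0.796269, cos β = 0.604943, cos(α−β) = 0.317305, d² = 11.559164. Work in radians in the unit-radius frame; every candidate has L = ρ·(t + p + q).
LSL: p² = 2 + d² − 2cos(α−β) + 2d(sin α − sin β) = 5.327253; p = √p² = 2.308084; φ = atan2(cos β − cos α, d + sin α − sin β) = -0.148779 rad; t = (φ − α) mod 2π = 0.178029 rad, q = (β − φ) mod 2π = 1.069881 rad → L = 4.25·(0.178029 + 2.308084 + 1.069881) = 4.25·3.555995 = 15.112977 m
RSR: p² = 2 + d² − 2cos(α−β) + 2d(sin β − sin α) = 20.521856; p = √p² = 4.530106; φ = atan2(cos α − cos β, d − sin α + sin β) = 0.075595 rad; t = (α − φ) mod 2π = 5.880782 rad, q = (φ − β) mod 2π = 5.437678 rad → L = 4.25·(5.880782 + 4.530106 + 5.437678) = 4.25·15.848566 = 67.356405 m
LSR: p² = d² − 2 + 2cos(α−β) + 2d(sin α + sin β) = 13.425337; p = √p² = 3.664060; φ = atan2(−cos α − cos β, d + sin α + sin β) − atan2(−2, p) = 0.118702 rad; t = (φ − α) mod 2π = 0.445510 rad, q = (φ − β) mod 2π = 5.480785 rad → L = 4.25·(0.445510 + 3.664060 + 5.480785) = 4.25·9.590356 = 40.759013 m
RSL: p² = d² − 2 + 2cos(α−β) − 2d(sin α + sin β) = 6.962209; p = √p² = 2.638600; φ = atan2(cos α + cos β, d − sin α − sin β) − atan2(2, p) = -0.160705 rad; t = (α − φ) mod 2π = 6.117083 rad, q = (β − φ) mod 2π = 1.081808 rad → L = 4.25·(6.117083 + 2.638600 + 1.081808) = 4.25·9.837490 = 41.809334 m
RLR: c = (6 − d² + 2cos(α−β) + 2d(sin α − sin β))/8 = -1.565232, |c| > 1 → infeasible
LRL: c = (6 − d² + 2cos(α−β) − 2d(sin α − sin β))/8 = 0.334093; p = 2π − arccos c = 5.053032 rad; φ = atan2(cos β − cos α, d + sin α − sin β) = -0.148779 rad; t = (φ − α + p/2) mod 2π = 2.704545 rad, q = (β − α − t + p) mod 2π = 3.596397 rad → L = 4.25·(2.704545 + 5.053032 + 3.596397) = 4.25·11.353975 = 48.254393 m
Shortest: LSL with L = 15.112977 m ≈ 15.1130 m
Convert LSL to answer units (arcs ×180/π): t = 0.178029·180/π = 10.2003°, p = ρ·p = 4.25·2.308084 = 9.8094 m, q = 1.069881·180/π = 61.2997°, L = 15.1130 m.

LSL: t = 10.2003°, p = 9.8094 m, q = 61.2997°, L = 15.1130 m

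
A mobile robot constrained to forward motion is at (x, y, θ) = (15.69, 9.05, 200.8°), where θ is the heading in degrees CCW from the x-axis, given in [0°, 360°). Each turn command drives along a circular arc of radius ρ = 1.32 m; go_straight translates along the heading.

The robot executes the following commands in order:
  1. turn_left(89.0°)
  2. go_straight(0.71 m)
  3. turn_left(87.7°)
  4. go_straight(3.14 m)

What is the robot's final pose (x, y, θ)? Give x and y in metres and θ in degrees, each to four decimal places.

set_pose: (x, y, θ) = (15.6900, 9.0500, 200.8000°), ρ = 1.32
turn_left(89.0°): centre at ρ to the left, rotate +89.0° → (14.9168, 7.3689, 289.8000°)
go_straight(0.71): x += 0.71·cos θ, y += 0.71·sin θ → (15.1573, 6.7009, 289.8000°)
turn_left(87.7°): centre at ρ to the left, rotate +87.7° → (16.7962, 5.8891, 377.5000° ≡ 17.5000°)
go_straight(3.14): x += 3.14·cos θ, y += 3.14·sin θ → (19.7908, 6.8333, 17.5000°)

(19.7908, 6.8333, 17.5000°)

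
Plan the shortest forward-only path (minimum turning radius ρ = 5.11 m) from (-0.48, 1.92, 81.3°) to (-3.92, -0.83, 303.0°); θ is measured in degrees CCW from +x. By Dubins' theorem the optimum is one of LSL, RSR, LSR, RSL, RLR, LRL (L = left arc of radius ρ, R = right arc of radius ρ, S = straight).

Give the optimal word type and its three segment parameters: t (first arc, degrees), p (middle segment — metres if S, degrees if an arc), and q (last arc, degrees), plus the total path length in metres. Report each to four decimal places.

RLR: t = 19.0258°, p = 276.3187°, q = 35.5928°, L = 29.5151 m

Let ψ = atan2(Δy, Δx) = atan2(-2.75, -3.44) = -141.3605° be the start→goal bearing.
Normalize: d = |goal − start| / ρ = 4.404100/5.11 = 0.861859, α = (θ_start − ψ) mod 360° = 222.6605° = 3.886159 rad, β = (θ_goal − ψ) mod 360° = 84.3605° = 1.472369 rad.
Common terms: sin α = -0.677653, cos α = -0.735382, sin β = 0.995160, cos β = 0.098269, cos(α−β) = -0.746638, d² = 0.742801. Work in radians in the unit-radius frame; every candidate has L = ρ·(t + p + q).
LSL: p² = 2 + d² − 2cos(α−β) + 2d(sin α − sin β) = 1.352619; p = √p² = 1.163022; φ = atan2(cos β − cos α, d + sin α − sin β) = 2.342395 rad; t = (φ − α) mod 2π = 4.739421 rad, q = (β − φ) mod 2π = 5.413159 rad → L = 5.11·(4.739421 + 1.163022 + 5.413159) = 5.11·11.315602 = 57.822726 m
RSR: p² = 2 + d² − 2cos(α−β) + 2d(sin β − sin α) = 7.119536; p = √p² = 2.668246; φ = atan2(cos α − cos β, d − sin α + sin β) = -0.317754 rad; t = (α − φ) mod 2π = 4.203913 rad, q = (φ − β) mod 2π = 4.493062 rad → L = 5.11·(4.203913 + 2.668246 + 4.493062) = 5.11·11.365221 = 58.076282 m
LSR: p² = d² − 2 + 2cos(α−β) + 2d(sin α + sin β) = -2.203183 < 0 → infeasible
RSL: p² = d² − 2 + 2cos(α−β) − 2d(sin α + sin β) = -3.297768 < 0 → infeasible
RLR: c = (6 − d² + 2cos(α−β) + 2d(sin α − sin β))/8 = 0.110058; p = 2π − arccos c = 4.822670 rad; φ = atan2(cos α − cos β, d − sin α + sin β) = -0.317754 rad; t = (α − φ + p/2) mod 2π = 0.332063 rad, q = (α − β − t + p) mod 2π = 0.621212 rad → L = 5.11·(0.332063 + 4.822670 + 0.621212) = 5.11·5.775946 = 29.515083 m
LRL: c = (6 − d² + 2cos(α−β) − 2d(sin α − sin β))/8 = 0.830923; p = 2π − arccos c = 5.693153 rad; φ = atan2(cos β − cos α, d + sin α − sin β) = 2.342395 rad; t = (φ − α + p/2) mod 2π = 1.302812 rad, q = (β − α − t + p) mod 2π = 1.976551 rad → L = 5.11·(1.302812 + 5.693153 + 1.976551) = 5.11·8.972515 = 45.849553 m
Shortest: RLR with L = 29.515083 m ≈ 29.5151 m
Convert RLR to answer units (arcs ×180/π): t = 0.332063·180/π = 19.0258°, p = 4.822670·180/π = 276.3187°, q = 0.621212·180/π = 35.5928°, L = 29.5151 m.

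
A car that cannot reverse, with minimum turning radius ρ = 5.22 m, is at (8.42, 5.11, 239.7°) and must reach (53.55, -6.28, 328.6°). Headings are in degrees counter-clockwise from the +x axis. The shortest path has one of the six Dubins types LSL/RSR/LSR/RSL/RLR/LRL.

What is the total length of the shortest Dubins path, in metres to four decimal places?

51.8248 m

Let ψ = atan2(Δy, Δx) = atan2(-11.39, 45.13) = -14.1646° be the start→goal bearing.
Normalize: d = |goal − start| / ρ = 46.545129/5.22 = 8.916691, α = (θ_start − ψ) mod 360° = 253.8646° = 4.430774 rad, β = (θ_goal − ψ) mod 360° = 342.7646° = 5.982371 rad.
Common terms: sin α = -0.960608, cos α = -0.277908, sin β = -0.296298, cos β = 0.955096, cos(α−β) = 0.019197, d² = 79.507384. Work in radians in the unit-radius frame; every candidate has L = ρ·(t + p + q).
LSL: p² = 2 + d² − 2cos(α−β) + 2d(sin α − sin β) = 69.622096; p = √p² = 8.343986; φ = atan2(cos β − cos α, d + sin α − sin β) = 0.148315 rad; t = (φ − α) mod 2π = 2.000726 rad, q = (β − φ) mod 2π = 5.834057 rad → L = 5.22·(2.000726 + 8.343986 + 5.834057) = 5.22·16.178769 = 84.453172 m
RSR: p² = 2 + d² − 2cos(α−β) + 2d(sin β − sin α) = 93.315882; p = √p² = 9.660015; φ = atan2(cos α − cos β, d − sin α + sin β) = -0.127989 rad; t = (α − φ) mod 2π = 4.558763 rad, q = (φ − β) mod 2π = 0.172825 rad → L = 5.22·(4.558763 + 9.660015 + 0.172825) = 5.22·14.391602 = 75.124163 m
LSR: p² = d² − 2 + 2cos(α−β) + 2d(sin α + sin β) = 55.130901; p = √p² = 7.425019; φ = atan2(−cos α − cos β, d + sin α + sin β) − atan2(−2, p) = 0.174936 rad; t = (φ − α) mod 2π = 2.027348 rad, q = (φ − β) mod 2π = 0.475750 rad → L = 5.22·(2.027348 + 7.425019 + 0.475750) = 5.22·9.928116 = 51.824767 m
RSL: p² = d² − 2 + 2cos(α−β) − 2d(sin α + sin β) = 99.960657; p = √p² = 9.998033; φ = atan2(cos α + cos β, d − sin α − sin β) − atan2(2, p) = -0.130968 rad; t = (α − φ) mod 2π = 4.561742 rad, q = (β − φ) mod 2π = 6.113339 rad → L = 5.22·(4.561742 + 9.998033 + 6.113339) = 5.22·20.673114 = 107.913654 m
RLR: c = (6 − d² + 2cos(α−β) + 2d(sin α − sin β))/8 = -10.664485, |c| > 1 → infeasible
LRL: c = (6 − d² + 2cos(α−β) − 2d(sin α − sin β))/8 = -7.702762, |c| > 1 → infeasible
Shortest: LSR with L = 51.824767 m ≈ 51.8248 m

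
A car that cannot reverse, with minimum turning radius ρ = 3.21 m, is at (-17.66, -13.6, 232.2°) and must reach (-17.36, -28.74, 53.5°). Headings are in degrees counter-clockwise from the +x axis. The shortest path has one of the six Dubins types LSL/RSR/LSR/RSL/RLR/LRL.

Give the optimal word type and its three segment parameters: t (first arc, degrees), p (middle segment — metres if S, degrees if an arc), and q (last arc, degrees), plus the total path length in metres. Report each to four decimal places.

Let ψ = atan2(Δy, Δx) = atan2(-15.14, 0.30) = -88.8648° be the start→goal bearing.
Normalize: d = |goal − start| / ρ = 15.142972/3.21 = 4.717437, α = (θ_start − ψ) mod 360° = 321.0648° = 5.603638 rad, β = (θ_goal − ψ) mod 360° = 142.3648° = 2.484735 rad.
Common terms: sin α = -0.628441, cos α = 0.777858, sin β = 0.610631, cos β = -0.791915, cos(α−β) = -0.999743, d² = 22.254209. Work in radians in the unit-radius frame; every candidate has L = ρ·(t + p + q).
LSL: p² = 2 + d² − 2cos(α−β) + 2d(sin α − sin β) = 14.563207; p = √p² = 3.816177; φ = atan2(cos β − cos α, d + sin α − sin β) = -0.423931 rad; t = (φ − α) mod 2π = 0.255616 rad, q = (β − φ) mod 2π = 2.908666 rad → L = 3.21·(0.255616 + 3.816177 + 2.908666) = 3.21·6.980459 = 22.407273 m
RSR: p² = 2 + d² − 2cos(α−β) + 2d(sin β − sin α) = 37.944183; p = √p² = 6.159885; φ = atan2(cos α − cos β, d − sin α + sin β) = 0.257680 rad; t = (α − φ) mod 2π = 5.345958 rad, q = (φ − β) mod 2π = 4.056130 rad → L = 3.21·(5.345958 + 6.159885 + 4.056130) = 3.21·15.561974 = 49.953935 m
LSR: p² = d² − 2 + 2cos(α−β) + 2d(sin α + sin β) = 18.086696; p = √p² = 4.252846; φ = atan2(−cos α − cos β, d + sin α + sin β) − atan2(−2, p) = 0.442576 rad; t = (φ − α) mod 2π = 1.122123 rad, q = (φ − β) mod 2π = 4.241026 rad → L = 3.21·(1.122123 + 4.252846 + 4.241026) = 3.21·9.615995 = 30.867343 m
RSL: p² = d² − 2 + 2cos(α−β) − 2d(sin α + sin β) = 18.422752; p = √p² = 4.292173; φ = atan2(cos α + cos β, d − sin α − sin β) − atan2(2, p) = -0.439019 rad; t = (α − φ) mod 2π = 6.042657 rad, q = (β − φ) mod 2π = 2.923754 rad → L = 3.21·(6.042657 + 4.292173 + 2.923754) = 3.21·13.258585 = 42.560057 m
RLR: c = (6 − d² + 2cos(α−β) + 2d(sin α − sin β))/8 = -3.743023, |c| > 1 → infeasible
LRL: c = (6 − d² + 2cos(α−β) − 2d(sin α − sin β))/8 = -0.820401; p = 2π − arccos c = 3.750277 rad; φ = atan2(cos β − cos α, d + sin α − sin β) = -0.423931 rad; t = (φ − α + p/2) mod 2π = 2.130754 rad, q = (β − α − t + p) mod 2π = 4.783805 rad → L = 3.21·(2.130754 + 3.750277 + 4.783805) = 3.21·10.664837 = 34.234125 m
Shortest: LSL with L = 22.407273 m ≈ 22.4073 m
Convert LSL to answer units (arcs ×180/π): t = 0.255616·180/π = 14.6457°, p = ρ·p = 3.21·3.816177 = 12.2499 m, q = 2.908666·180/π = 166.6543°, L = 22.4073 m.

LSL: t = 14.6457°, p = 12.2499 m, q = 166.6543°, L = 22.4073 m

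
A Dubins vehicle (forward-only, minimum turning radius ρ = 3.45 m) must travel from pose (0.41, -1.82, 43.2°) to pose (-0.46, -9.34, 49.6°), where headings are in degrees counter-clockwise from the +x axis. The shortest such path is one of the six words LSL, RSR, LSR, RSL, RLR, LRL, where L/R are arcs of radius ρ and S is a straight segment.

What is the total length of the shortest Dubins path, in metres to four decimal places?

28.5579 m

Let ψ = atan2(Δy, Δx) = atan2(-7.52, -0.87) = -96.5993° be the start→goal bearing.
Normalize: d = |goal − start| / ρ = 7.570159/3.45 = 2.194249, α = (θ_start − ψ) mod 360° = 139.7993° = 2.439958 rad, β = (θ_goal − ψ) mod 360° = 146.1993° = 2.551659 rad.
Common terms: sin α = 0.645467, cos α = -0.763788, sin β = 0.556306, cos β = -0.830978, cos(α−β) = 0.993768, d² = 4.814728. Work in radians in the unit-radius frame; every candidate has L = ρ·(t + p + q).
LSL: p² = 2 + d² − 2cos(α−β) + 2d(sin α − sin β) = 5.218476; p = √p² = 2.284398; φ = atan2(cos β − cos α, d + sin α − sin β) = -0.029417 rad; t = (φ − α) mod 2π = 3.813811 rad, q = (β − φ) mod 2π = 2.581076 rad → L = 3.45·(3.813811 + 2.284398 + 2.581076) = 3.45·8.679285 = 29.943533 m
RSR: p² = 2 + d² − 2cos(α−β) + 2d(sin β − sin α) = 4.435908; p = √p² = 2.106160; φ = atan2(cos α − cos β, d − sin α + sin β) = 0.031907 rad; t = (α − φ) mod 2π = 2.408051 rad, q = (φ − β) mod 2π = 3.763433 rad → L = 3.45·(2.408051 + 2.106160 + 3.763433) = 3.45·8.277644 = 28.557871 m
LSR: p² = d² − 2 + 2cos(α−β) + 2d(sin α + sin β) = 10.076241; p = √p² = 3.174310; φ = atan2(−cos α − cos β, d + sin α + sin β) − atan2(−2, p) = 1.001260 rad; t = (φ − α) mod 2π = 4.844487 rad, q = (φ − β) mod 2π = 4.732786 rad → L = 3.45·(4.844487 + 3.174310 + 4.732786) = 3.45·12.751584 = 43.992963 m
RSL: p² = d² − 2 + 2cos(α−β) − 2d(sin α + sin β) = -0.471714 < 0 → infeasible
RLR: c = (6 − d² + 2cos(α−β) + 2d(sin α − sin β))/8 = 0.445511; p = 2π − arccos c = 5.174134 rad; φ = atan2(cos α − cos β, d − sin α + sin β) = 0.031907 rad; t = (α − φ + p/2) mod 2π = 4.995118 rad, q = (α − β − t + p) mod 2π = 0.067315 rad → L = 3.45·(4.995118 + 5.174134 + 0.067315) = 3.45·10.236568 = 35.316159 m
LRL: c = (6 − d² + 2cos(α−β) − 2d(sin α − sin β))/8 = 0.347690; p = 2π − arccos c = 5.067496 rad; φ = atan2(cos β − cos α, d + sin α − sin β) = -0.029417 rad; t = (φ − α + p/2) mod 2π = 0.064373 rad, q = (β − α − t + p) mod 2π = 5.114824 rad → L = 3.45·(0.064373 + 5.067496 + 5.114824) = 3.45·10.246693 = 35.351089 m
Shortest: RSR with L = 28.557871 m ≈ 28.5579 m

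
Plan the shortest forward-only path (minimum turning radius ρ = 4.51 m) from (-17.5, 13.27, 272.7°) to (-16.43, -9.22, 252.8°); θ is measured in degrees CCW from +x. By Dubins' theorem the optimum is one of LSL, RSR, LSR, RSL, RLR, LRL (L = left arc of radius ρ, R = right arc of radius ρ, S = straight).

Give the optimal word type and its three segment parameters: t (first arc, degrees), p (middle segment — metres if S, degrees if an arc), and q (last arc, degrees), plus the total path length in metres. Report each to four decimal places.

LSR: t = 0.7632°, p = 20.8620 m, q = 20.6632°, L = 22.5486 m

Let ψ = atan2(Δy, Δx) = atan2(-22.49, 1.07) = -87.2761° be the start→goal bearing.
Normalize: d = |goal − start| / ρ = 22.515439/4.51 = 4.992337, α = (θ_start − ψ) mod 360° = 359.9761° = 6.282768 rad, β = (θ_goal − ψ) mod 360° = 340.0761° = 5.935448 rad.
Common terms: sin α = -0.000417, cos α = 1.000000, sin β = -0.340772, cos β = 0.940146, cos(α−β) = 0.940288, d² = 24.923427. Work in radians in the unit-radius frame; every candidate has L = ρ·(t + p + q).
LSL: p² = 2 + d² − 2cos(α−β) + 2d(sin α − sin β) = 28.441181; p = √p² = 5.333027; φ = atan2(cos β − cos α, d + sin α − sin β) = -0.011223 rad; t = (φ − α) mod 2π = 6.272379 rad, q = (β − φ) mod 2π = 5.946671 rad → L = 4.51·(6.272379 + 5.333027 + 5.946671) = 4.51·17.552077 = 79.159869 m
RSR: p² = 2 + d² − 2cos(α−β) + 2d(sin β − sin α) = 21.644521; p = √p² = 4.652367; φ = atan2(cos α − cos β, d − sin α + sin β) = 0.012866 rad; t = (α − φ) mod 2π = 6.269903 rad, q = (φ − β) mod 2π = 0.360603 rad → L = 4.51·(6.269903 + 4.652367 + 0.360603) = 4.51·11.282873 = 50.885758 m
LSR: p² = d² − 2 + 2cos(α−β) + 2d(sin α + sin β) = 21.397347; p = √p² = 4.625727; φ = atan2(−cos α − cos β, d + sin α + sin β) − atan2(−2, p) = 0.012904 rad; t = (φ − α) mod 2π = 0.013321 rad, q = (φ − β) mod 2π = 0.360641 rad → L = 4.51·(0.013321 + 4.625727 + 0.360641) = 4.51·4.999689 = 22.548595 m
RSL: p² = d² − 2 + 2cos(α−β) − 2d(sin α + sin β) = 28.210660; p = √p² = 5.311371; φ = atan2(cos α + cos β, d − sin α − sin β) − atan2(2, p) = -0.011245 rad; t = (α − φ) mod 2π = 0.010828 rad, q = (β − φ) mod 2π = 5.946693 rad → L = 4.51·(0.010828 + 5.311371 + 5.946693) = 4.51·11.268893 = 50.822705 m
RLR: c = (6 − d² + 2cos(α−β) + 2d(sin α − sin β))/8 = -1.705565, |c| > 1 → infeasible
LRL: c = (6 − d² + 2cos(α−β) − 2d(sin α − sin β))/8 = -2.555148, |c| > 1 → infeasible
Shortest: LSR with L = 22.548595 m ≈ 22.5486 m
Convert LSR to answer units (arcs ×180/π): t = 0.013321·180/π = 0.7632°, p = ρ·p = 4.51·4.625727 = 20.8620 m, q = 0.360641·180/π = 20.6632°, L = 22.5486 m.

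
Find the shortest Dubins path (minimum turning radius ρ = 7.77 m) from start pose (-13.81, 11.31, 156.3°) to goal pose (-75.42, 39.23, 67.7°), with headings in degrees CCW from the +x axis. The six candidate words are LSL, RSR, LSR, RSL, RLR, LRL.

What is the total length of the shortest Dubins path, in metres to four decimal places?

Let ψ = atan2(Δy, Δx) = atan2(27.92, -61.61) = 155.6212° be the start→goal bearing.
Normalize: d = |goal − start| / ρ = 67.641101/7.77 = 8.705418, α = (θ_start − ψ) mod 360° = 0.6788° = 0.011847 rad, β = (θ_goal − ψ) mod 360° = 272.0788° = 4.748670 rad.
Common terms: sin α = 0.011846, cos α = 0.999930, sin β = -0.999342, cos β = 0.036273, cos(α−β) = 0.024432, d² = 75.784309. Work in radians in the unit-radius frame; every candidate has L = ρ·(t + p + q).
LSL: p² = 2 + d² − 2cos(α−β) + 2d(sin α − sin β) = 95.341077; p = √p² = 9.764276; φ = atan2(cos β − cos α, d + sin α − sin β) = -0.098853 rad; t = (φ − α) mod 2π = 6.172486 rad, q = (β − φ) mod 2π = 4.847523 rad → L = 7.77·(6.172486 + 9.764276 + 4.847523) = 7.77·20.784284 = 161.493890 m
RSR: p² = 2 + d² − 2cos(α−β) + 2d(sin β − sin α) = 60.129812; p = √p² = 7.754341; φ = atan2(cos α − cos β, d − sin α + sin β) = 0.124595 rad; t = (α − φ) mod 2π = 6.170437 rad, q = (φ − β) mod 2π = 1.659110 rad → L = 7.77·(6.170437 + 7.754341 + 1.659110) = 7.77·15.583888 = 121.086814 m
LSR: p² = d² − 2 + 2cos(α−β) + 2d(sin α + sin β) = 56.640048; p = √p² = 7.525958; φ = atan2(−cos α − cos β, d + sin α + sin β) − atan2(−2, p) = 0.126282 rad; t = (φ − α) mod 2π = 0.114436 rad, q = (φ − β) mod 2π = 1.660797 rad → L = 7.77·(0.114436 + 7.525958 + 1.660797) = 7.77·9.301191 = 72.270257 m
RSL: p² = d² − 2 + 2cos(α−β) − 2d(sin α + sin β) = 91.026298; p = √p² = 9.540770; φ = atan2(cos α + cos β, d − sin α − sin β) − atan2(2, p) = -0.100136 rad; t = (α − φ) mod 2π = 0.111983 rad, q = (β − φ) mod 2π = 4.848806 rad → L = 7.77·(0.111983 + 9.540770 + 4.848806) = 7.77·14.501559 = 112.677113 m
RLR: c = (6 − d² + 2cos(α−β) + 2d(sin α − sin β))/8 = -6.516226, |c| > 1 → infeasible
LRL: c = (6 − d² + 2cos(α−β) − 2d(sin α − sin β))/8 = -10.917635, |c| > 1 → infeasible
Shortest: LSR with L = 72.270257 m ≈ 72.2703 m

72.2703 m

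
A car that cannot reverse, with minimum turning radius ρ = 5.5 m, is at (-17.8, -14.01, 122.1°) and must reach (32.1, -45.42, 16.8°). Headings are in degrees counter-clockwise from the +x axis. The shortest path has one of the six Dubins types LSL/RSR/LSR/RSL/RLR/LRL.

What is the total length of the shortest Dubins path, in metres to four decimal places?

Let ψ = atan2(Δy, Δx) = atan2(-31.41, 49.90) = -32.1887° be the start→goal bearing.
Normalize: d = |goal − start| / ρ = 58.962684/5.5 = 10.720488, α = (θ_start − ψ) mod 360° = 154.2887° = 2.692846 rad, β = (θ_goal − ψ) mod 360° = 48.9887° = 0.855015 rad.
Common terms: sin α = 0.433836, cos α = -0.900992, sin β = 0.754581, cos β = 0.656207, cos(α−β) = -0.263873, d² = 114.928863. Work in radians in the unit-radius frame; every candidate has L = ρ·(t + p + q).
LSL: p² = 2 + d² − 2cos(α−β) + 2d(sin α − sin β) = 110.579541; p = √p² = 10.515681; φ = atan2(cos β − cos α, d + sin α − sin β) = 0.148630 rad; t = (φ − α) mod 2π = 3.738969 rad, q = (β − φ) mod 2π = 0.706384 rad → L = 5.5·(3.738969 + 10.515681 + 0.706384) = 5.5·14.961034 = 82.285689 m
RSR: p² = 2 + d² − 2cos(α−β) + 2d(sin β − sin α) = 124.333677; p = √p² = 11.150501; φ = atan2(cos α − cos β, d − sin α + sin β) = -0.140111 rad; t = (α − φ) mod 2π = 2.832957 rad, q = (φ − β) mod 2π = 5.288060 rad → L = 5.5·(2.832957 + 11.150501 + 5.288060) = 5.5·19.271518 = 105.993350 m
LSR: p² = d² − 2 + 2cos(α−β) + 2d(sin α + sin β) = 137.881934; p = √p² = 11.742314; φ = atan2(−cos α − cos β, d + sin α + sin β) − atan2(−2, p) = 0.189257 rad; t = (φ − α) mod 2π = 3.779596 rad, q = (φ − β) mod 2π = 5.617428 rad → L = 5.5·(3.779596 + 11.742314 + 5.617428) = 5.5·21.139338 = 116.266357 m
RSL: p² = d² − 2 + 2cos(α−β) − 2d(sin α + sin β) = 86.920300; p = √p² = 9.323106; φ = atan2(cos α + cos β, d − sin α − sin β) − atan2(2, p) = -0.236993 rad; t = (α − φ) mod 2π = 2.929839 rad, q = (β − φ) mod 2π = 1.092007 rad → L = 5.5·(2.929839 + 9.323106 + 1.092007) = 5.5·13.344952 = 73.397234 m
RLR: c = (6 − d² + 2cos(α−β) + 2d(sin α − sin β))/8 = -14.541710, |c| > 1 → infeasible
LRL: c = (6 − d² + 2cos(α−β) − 2d(sin α − sin β))/8 = -12.822443, |c| > 1 → infeasible
Shortest: RSL with L = 73.397234 m ≈ 73.3972 m

73.3972 m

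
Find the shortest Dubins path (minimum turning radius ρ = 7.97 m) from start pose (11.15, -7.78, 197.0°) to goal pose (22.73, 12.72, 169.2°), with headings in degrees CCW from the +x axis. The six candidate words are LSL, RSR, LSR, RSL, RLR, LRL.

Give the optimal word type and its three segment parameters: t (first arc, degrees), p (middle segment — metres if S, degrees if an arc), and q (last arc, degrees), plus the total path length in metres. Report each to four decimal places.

Let ψ = atan2(Δy, Δx) = atan2(20.50, 11.58) = 60.5388° be the start→goal bearing.
Normalize: d = |goal − start| / ρ = 23.544562/7.97 = 2.954148, α = (θ_start − ψ) mod 360° = 136.4612° = 2.381696 rad, β = (θ_goal − ψ) mod 360° = 108.6612° = 1.896495 rad.
Common terms: sin α = 0.688846, cos α = -0.724907, sin β = 0.947427, cos β = -0.319971, cos(α−β) = 0.884581, d² = 8.726992. Work in radians in the unit-radius frame; every candidate has L = ρ·(t + p + q).
LSL: p² = 2 + d² − 2cos(α−β) + 2d(sin α − sin β) = 7.430056; p = √p² = 2.725813; φ = atan2(cos β − cos α, d + sin α − sin β) = 0.149108 rad; t = (φ − α) mod 2π = 4.050597 rad, q = (β − φ) mod 2π = 1.747387 rad → L = 7.97·(4.050597 + 2.725813 + 1.747387) = 7.97·8.523797 = 67.934659 m
RSR: p² = 2 + d² − 2cos(α−β) + 2d(sin β − sin α) = 10.485605; p = √p² = 3.238148; φ = atan2(cos α − cos β, d − sin α + sin β) = -0.125380 rad; t = (α − φ) mod 2π = 2.507077 rad, q = (φ − β) mod 2π = 4.261310 rad → L = 7.97·(2.507077 + 3.238148 + 4.261310) = 7.97·10.006535 = 79.752085 m
LSR: p² = d² − 2 + 2cos(α−β) + 2d(sin α + sin β) = 18.163744; p = √p² = 4.261894; φ = atan2(−cos α − cos β, d + sin α + sin β) − atan2(−2, p) = 0.662575 rad; t = (φ − α) mod 2π = 4.564064 rad, q = (φ − β) mod 2π = 5.049265 rad → L = 7.97·(4.564064 + 4.261894 + 5.049265) = 7.97·13.875224 = 110.585532 m
RSL: p² = d² − 2 + 2cos(α−β) − 2d(sin α + sin β) = -1.171436 < 0 → infeasible
RLR: c = (6 − d² + 2cos(α−β) + 2d(sin α − sin β))/8 = -0.310701; p = 2π − arccos c = 4.396459 rad; φ = atan2(cos α − cos β, d − sin α + sin β) = -0.125380 rad; t = (α − φ + p/2) mod 2π = 4.705306 rad, q = (α − β − t + p) mod 2π = 0.176354 rad → L = 7.97·(4.705306 + 4.396459 + 0.176354) = 7.97·9.278119 = 73.946612 m
LRL: c = (6 − d² + 2cos(α−β) − 2d(sin α − sin β))/8 = 0.071243; p = 2π − arccos c = 4.783692 rad; φ = atan2(cos β − cos α, d + sin α − sin β) = 0.149108 rad; t = (φ − α + p/2) mod 2π = 0.159258 rad, q = (β − α − t + p) mod 2π = 4.139233 rad → L = 7.97·(0.159258 + 4.783692 + 4.139233) = 7.97·9.082183 = 72.385001 m
Shortest: LSL with L = 67.934659 m ≈ 67.9347 m
Convert LSL to answer units (arcs ×180/π): t = 4.050597·180/π = 232.0821°, p = ρ·p = 7.97·2.725813 = 21.7247 m, q = 1.747387·180/π = 100.1179°, L = 67.9347 m.

LSL: t = 232.0821°, p = 21.7247 m, q = 100.1179°, L = 67.9347 m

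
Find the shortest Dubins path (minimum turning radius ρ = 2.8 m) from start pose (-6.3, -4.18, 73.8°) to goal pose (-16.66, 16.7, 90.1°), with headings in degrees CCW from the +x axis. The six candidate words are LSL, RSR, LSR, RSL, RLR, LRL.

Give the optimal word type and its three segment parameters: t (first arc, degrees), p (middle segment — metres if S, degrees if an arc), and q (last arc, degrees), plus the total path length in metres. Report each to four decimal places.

LSR: t = 45.5276°, p = 19.9130 m, q = 29.2276°, L = 23.5662 m

Let ψ = atan2(Δy, Δx) = atan2(20.88, -10.36) = 116.3892° be the start→goal bearing.
Normalize: d = |goal − start| / ρ = 23.308882/2.8 = 8.324601, α = (θ_start − ψ) mod 360° = 317.4108° = 5.539864 rad, β = (θ_goal − ψ) mod 360° = 333.7108° = 5.824353 rad.
Common terms: sin α = -0.676737, cos α = 0.736225, sin β = -0.442902, cos β = 0.896570, cos(α−β) = 0.959805, d² = 69.298980. Work in radians in the unit-radius frame; every candidate has L = ρ·(t + p + q).
LSL: p² = 2 + d² − 2cos(α−β) + 2d(sin α − sin β) = 65.486201; p = √p² = 8.092354; φ = atan2(cos β − cos α, d + sin α − sin β) = 0.019816 rad; t = (φ − α) mod 2π = 0.763137 rad, q = (β − φ) mod 2π = 5.804537 rad → L = 2.8·(0.763137 + 8.092354 + 5.804537) = 2.8·14.660028 = 41.048080 m
RSR: p² = 2 + d² − 2cos(α−β) + 2d(sin β − sin α) = 73.272537; p = √p² = 8.559938; φ = atan2(cos α − cos β, d − sin α + sin β) = -0.018733 rad; t = (α − φ) mod 2π = 5.558597 rad, q = (φ − β) mod 2π = 0.440099 rad → L = 2.8·(5.558597 + 8.559938 + 0.440099) = 2.8·14.558635 = 40.764177 m
LSR: p² = d² − 2 + 2cos(α−β) + 2d(sin α + sin β) = 50.577505; p = √p² = 7.111786; φ = atan2(−cos α − cos β, d + sin α + sin β) − atan2(−2, p) = 0.051286 rad; t = (φ − α) mod 2π = 0.794607 rad, q = (φ − β) mod 2π = 0.510118 rad → L = 2.8·(0.794607 + 7.111786 + 0.510118) = 2.8·8.416512 = 23.566233 m
RSL: p² = d² − 2 + 2cos(α−β) − 2d(sin α + sin β) = 87.859675; p = √p² = 9.373349; φ = atan2(cos α + cos β, d − sin α − sin β) − atan2(2, p) = -0.039023 rad; t = (α − φ) mod 2π = 5.578887 rad, q = (β − φ) mod 2π = 5.863376 rad → L = 2.8·(5.578887 + 9.373349 + 5.863376) = 2.8·20.815612 = 58.283713 m
RLR: c = (6 − d² + 2cos(α−β) + 2d(sin α − sin β))/8 = -8.159067, |c| > 1 → infeasible
LRL: c = (6 − d² + 2cos(α−β) − 2d(sin α − sin β))/8 = -7.185775, |c| > 1 → infeasible
Shortest: LSR with L = 23.566233 m ≈ 23.5662 m
Convert LSR to answer units (arcs ×180/π): t = 0.794607·180/π = 45.5276°, p = ρ·p = 2.8·7.111786 = 19.9130 m, q = 0.510118·180/π = 29.2276°, L = 23.5662 m.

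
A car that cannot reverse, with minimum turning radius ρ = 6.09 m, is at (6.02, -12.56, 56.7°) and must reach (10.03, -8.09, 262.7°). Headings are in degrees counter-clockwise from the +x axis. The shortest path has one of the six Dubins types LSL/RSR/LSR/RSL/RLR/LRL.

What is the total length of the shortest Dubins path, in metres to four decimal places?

Let ψ = atan2(Δy, Δx) = atan2(4.47, 4.01) = 48.1050° be the start→goal bearing.
Normalize: d = |goal − start| / ρ = 6.005081/6.09 = 0.986056, α = (θ_start − ψ) mod 360° = 8.5950° = 0.150011 rad, β = (θ_goal − ψ) mod 360° = 214.5950° = 3.745390 rad.
Common terms: sin α = 0.149449, cos α = 0.988769, sin β = -0.567772, cos β = -0.823186, cos(α−β) = -0.898794, d² = 0.972306. Work in radians in the unit-radius frame; every candidate has L = ρ·(t + p + q).
LSL: p² = 2 + d² − 2cos(α−β) + 2d(sin α − sin β) = 6.184336; p = √p² = 2.486832; φ = atan2(cos β − cos α, d + sin α − sin β) = -0.816305 rad; t = (φ − α) mod 2π = 5.316869 rad, q = (β − φ) mod 2π = 4.561694 rad → L = 6.09·(5.316869 + 2.486832 + 4.561694) = 6.09·12.365396 = 75.305262 m
RSR: p² = 2 + d² − 2cos(α−β) + 2d(sin β − sin α) = 3.355453; p = √p² = 1.831790; φ = atan2(cos α − cos β, d − sin α + sin β) = 1.423504 rad; t = (α − φ) mod 2π = 5.009693 rad, q = (φ − β) mod 2π = 3.961299 rad → L = 6.09·(5.009693 + 1.831790 + 3.961299) = 6.09·10.802782 = 65.788943 m
LSR: p² = d² − 2 + 2cos(α−β) + 2d(sin α + sin β) = -3.650261 < 0 → infeasible
RSL: p² = d² − 2 + 2cos(α−β) − 2d(sin α + sin β) = -2.000302 < 0 → infeasible
RLR: c = (6 − d² + 2cos(α−β) + 2d(sin α − sin β))/8 = 0.580568; p = 2π − arccos c = 5.331816 rad; φ = atan2(cos α − cos β, d − sin α + sin β) = 1.423504 rad; t = (α − φ + p/2) mod 2π = 1.392415 rad, q = (α − β − t + p) mod 2π = 0.344022 rad → L = 6.09·(1.392415 + 5.331816 + 0.344022) = 6.09·7.068253 = 43.045659 m
LRL: c = (6 − d² + 2cos(α−β) − 2d(sin α − sin β))/8 = 0.226958; p = 2π − arccos c = 4.941342 rad; φ = atan2(cos β − cos α, d + sin α − sin β) = -0.816305 rad; t = (φ − α + p/2) mod 2π = 1.504355 rad, q = (β − α − t + p) mod 2π = 0.749180 rad → L = 6.09·(1.504355 + 4.941342 + 0.749180) = 6.09·7.194877 = 43.816801 m
Shortest: RLR with L = 43.045659 m ≈ 43.0457 m

43.0457 m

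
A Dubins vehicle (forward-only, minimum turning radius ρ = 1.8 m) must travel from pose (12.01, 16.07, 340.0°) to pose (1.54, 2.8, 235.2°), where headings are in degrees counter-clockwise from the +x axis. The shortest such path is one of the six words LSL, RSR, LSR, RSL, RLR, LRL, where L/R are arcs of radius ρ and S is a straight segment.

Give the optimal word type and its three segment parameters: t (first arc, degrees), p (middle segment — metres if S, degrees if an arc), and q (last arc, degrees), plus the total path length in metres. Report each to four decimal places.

RSL: t = 117.3633°, p = 14.7007 m, q = 12.5633°, L = 18.7824 m

Let ψ = atan2(Δy, Δx) = atan2(-13.27, -10.47) = -128.2734° be the start→goal bearing.
Normalize: d = |goal − start| / ρ = 16.903071/1.8 = 9.390595, α = (θ_start − ψ) mod 360° = 108.2734° = 1.889727 rad, β = (θ_goal − ψ) mod 360° = 3.4734° = 0.060622 rad.
Common terms: sin α = 0.949571, cos α = -0.313551, sin β = 0.060584, cos β = 0.998163, cos(α−β) = -0.255446, d² = 88.183272. Work in radians in the unit-radius frame; every candidate has L = ρ·(t + p + q).
LSL: p² = 2 + d² − 2cos(α−β) + 2d(sin α − sin β) = 107.390395; p = √p² = 10.362934; φ = atan2(cos β − cos α, d + sin α − sin β) = 0.126918 rad; t = (φ − α) mod 2π = 4.520377 rad, q = (β − φ) mod 2π = 6.216889 rad → L = 1.8·(4.520377 + 10.362934 + 6.216889) = 1.8·21.100199 = 37.980359 m
RSR: p² = 2 + d² − 2cos(α−β) + 2d(sin β − sin α) = 73.997931; p = √p² = 8.602205; φ = atan2(cos α − cos β, d − sin α + sin β) = -0.153083 rad; t = (α − φ) mod 2π = 2.042810 rad, q = (φ − β) mod 2π = 6.069481 rad → L = 1.8·(2.042810 + 8.602205 + 6.069481) = 1.8·16.714495 = 30.086092 m
LSR: p² = d² − 2 + 2cos(α−β) + 2d(sin α + sin β) = 104.644308; p = √p² = 10.229580; φ = atan2(−cos α − cos β, d + sin α + sin β) − atan2(−2, p) = 0.127347 rad; t = (φ − α) mod 2π = 4.520806 rad, q = (φ − β) mod 2π = 0.066726 rad → L = 1.8·(4.520806 + 10.229580 + 0.066726) = 1.8·14.817112 = 26.670802 m
RSL: p² = d² − 2 + 2cos(α−β) − 2d(sin α + sin β) = 66.700452; p = √p² = 8.167034; φ = atan2(cos α + cos β, d − sin α − sin β) − atan2(2, p) = -0.158650 rad; t = (α − φ) mod 2π = 2.048377 rad, q = (β − φ) mod 2π = 0.219271 rad → L = 1.8·(2.048377 + 8.167034 + 0.219271) = 1.8·10.434683 = 18.782429 m
RLR: c = (6 − d² + 2cos(α−β) + 2d(sin α − sin β))/8 = -8.249741, |c| > 1 → infeasible
LRL: c = (6 − d² + 2cos(α−β) − 2d(sin α − sin β))/8 = -12.423799, |c| > 1 → infeasible
Shortest: RSL with L = 18.782429 m ≈ 18.7824 m
Convert RSL to answer units (arcs ×180/π): t = 2.048377·180/π = 117.3633°, p = ρ·p = 1.8·8.167034 = 14.7007 m, q = 0.219271·180/π = 12.5633°, L = 18.7824 m.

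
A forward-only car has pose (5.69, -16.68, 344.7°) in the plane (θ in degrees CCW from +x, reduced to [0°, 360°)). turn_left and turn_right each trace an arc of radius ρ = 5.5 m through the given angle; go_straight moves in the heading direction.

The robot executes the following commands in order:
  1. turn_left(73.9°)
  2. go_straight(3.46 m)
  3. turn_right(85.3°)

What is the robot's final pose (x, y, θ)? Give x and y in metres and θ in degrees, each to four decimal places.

(20.8043, -9.2392, 333.3000°)

set_pose: (x, y, θ) = (5.6900, -16.6800, 344.7000°), ρ = 5.5
turn_left(73.9°): centre at ρ to the left, rotate +73.9° → (11.8358, -14.2405, 418.6000° ≡ 58.6000°)
go_straight(3.46): x += 3.46·cos θ, y += 3.46·sin θ → (13.6385, -11.2872, 58.6000°)
turn_right(85.3°): centre at ρ to the right, rotate −85.3° → (20.8043, -9.2392, -26.7000° ≡ 333.3000°)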